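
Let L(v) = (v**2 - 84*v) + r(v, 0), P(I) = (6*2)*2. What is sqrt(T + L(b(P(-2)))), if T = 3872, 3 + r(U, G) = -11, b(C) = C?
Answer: sqrt(2418) ≈ 49.173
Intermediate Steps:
P(I) = 24 (P(I) = 12*2 = 24)
r(U, G) = -14 (r(U, G) = -3 - 11 = -14)
L(v) = -14 + v**2 - 84*v (L(v) = (v**2 - 84*v) - 14 = -14 + v**2 - 84*v)
sqrt(T + L(b(P(-2)))) = sqrt(3872 + (-14 + 24**2 - 84*24)) = sqrt(3872 + (-14 + 576 - 2016)) = sqrt(3872 - 1454) = sqrt(2418)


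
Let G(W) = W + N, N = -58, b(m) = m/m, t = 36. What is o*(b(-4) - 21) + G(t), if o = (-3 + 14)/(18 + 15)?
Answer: -86/3 ≈ -28.667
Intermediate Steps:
b(m) = 1
o = ⅓ (o = 11/33 = 11*(1/33) = ⅓ ≈ 0.33333)
G(W) = -58 + W (G(W) = W - 58 = -58 + W)
o*(b(-4) - 21) + G(t) = (1 - 21)/3 + (-58 + 36) = (⅓)*(-20) - 22 = -20/3 - 22 = -86/3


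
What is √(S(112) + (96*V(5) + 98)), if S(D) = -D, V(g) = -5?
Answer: I*√494 ≈ 22.226*I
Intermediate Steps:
√(S(112) + (96*V(5) + 98)) = √(-1*112 + (96*(-5) + 98)) = √(-112 + (-480 + 98)) = √(-112 - 382) = √(-494) = I*√494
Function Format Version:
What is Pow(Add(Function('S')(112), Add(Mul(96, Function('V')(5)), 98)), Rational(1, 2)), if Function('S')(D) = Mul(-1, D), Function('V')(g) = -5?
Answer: Mul(I, Pow(494, Rational(1, 2))) ≈ Mul(22.226, I)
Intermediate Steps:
Pow(Add(Function('S')(112), Add(Mul(96, Function('V')(5)), 98)), Rational(1, 2)) = Pow(Add(Mul(-1, 112), Add(Mul(96, -5), 98)), Rational(1, 2)) = Pow(Add(-112, Add(-480, 98)), Rational(1, 2)) = Pow(Add(-112, -382), Rational(1, 2)) = Pow(-494, Rational(1, 2)) = Mul(I, Pow(494, Rational(1, 2)))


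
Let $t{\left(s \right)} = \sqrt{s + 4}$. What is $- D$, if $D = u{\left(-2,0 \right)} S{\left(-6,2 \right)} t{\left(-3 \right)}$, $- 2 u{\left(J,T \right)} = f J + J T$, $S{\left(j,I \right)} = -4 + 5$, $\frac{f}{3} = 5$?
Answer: $-15$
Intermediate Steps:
$f = 15$ ($f = 3 \cdot 5 = 15$)
$S{\left(j,I \right)} = 1$
$t{\left(s \right)} = \sqrt{4 + s}$
$u{\left(J,T \right)} = - \frac{15 J}{2} - \frac{J T}{2}$ ($u{\left(J,T \right)} = - \frac{15 J + J T}{2} = - \frac{15 J}{2} - \frac{J T}{2}$)
$D = 15$ ($D = \left(- \frac{1}{2}\right) \left(-2\right) \left(15 + 0\right) 1 \sqrt{4 - 3} = \left(- \frac{1}{2}\right) \left(-2\right) 15 \cdot 1 \sqrt{1} = 15 \cdot 1 \cdot 1 = 15 \cdot 1 = 15$)
$- D = \left(-1\right) 15 = -15$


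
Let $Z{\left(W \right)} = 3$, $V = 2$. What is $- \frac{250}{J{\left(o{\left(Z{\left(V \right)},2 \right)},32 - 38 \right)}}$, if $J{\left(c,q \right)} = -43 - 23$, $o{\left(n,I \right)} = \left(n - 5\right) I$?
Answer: $\frac{125}{33} \approx 3.7879$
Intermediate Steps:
$o{\left(n,I \right)} = I \left(-5 + n\right)$ ($o{\left(n,I \right)} = \left(-5 + n\right) I = I \left(-5 + n\right)$)
$J{\left(c,q \right)} = -66$
$- \frac{250}{J{\left(o{\left(Z{\left(V \right)},2 \right)},32 - 38 \right)}} = - \frac{250}{-66} = \left(-250\right) \left(- \frac{1}{66}\right) = \frac{125}{33}$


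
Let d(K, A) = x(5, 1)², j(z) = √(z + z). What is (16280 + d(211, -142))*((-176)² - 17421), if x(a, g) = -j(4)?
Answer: 220783840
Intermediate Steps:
j(z) = √2*√z (j(z) = √(2*z) = √2*√z)
x(a, g) = -2*√2 (x(a, g) = -√2*√4 = -√2*2 = -2*√2)
d(K, A) = 8 (d(K, A) = (-2*√2)² = 8)
(16280 + d(211, -142))*((-176)² - 17421) = (16280 + 8)*((-176)² - 17421) = 16288*(30976 - 17421) = 16288*13555 = 220783840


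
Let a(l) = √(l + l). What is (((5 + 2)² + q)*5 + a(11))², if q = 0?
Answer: (245 + √22)² ≈ 62345.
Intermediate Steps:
a(l) = √2*√l (a(l) = √(2*l) = √2*√l)
(((5 + 2)² + q)*5 + a(11))² = (((5 + 2)² + 0)*5 + √2*√11)² = ((7² + 0)*5 + √22)² = ((49 + 0)*5 + √22)² = (49*5 + √22)² = (245 + √22)²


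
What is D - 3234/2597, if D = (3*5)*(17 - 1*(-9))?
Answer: 20604/53 ≈ 388.75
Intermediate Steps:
D = 390 (D = 15*(17 + 9) = 15*26 = 390)
D - 3234/2597 = 390 - 3234/2597 = 390 - 1*66/53 = 390 - 66/53 = 20604/53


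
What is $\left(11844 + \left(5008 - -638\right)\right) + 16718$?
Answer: $34208$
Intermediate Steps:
$\left(11844 + \left(5008 - -638\right)\right) + 16718 = \left(11844 + \left(5008 + 638\right)\right) + 16718 = \left(11844 + 5646\right) + 16718 = 17490 + 16718 = 34208$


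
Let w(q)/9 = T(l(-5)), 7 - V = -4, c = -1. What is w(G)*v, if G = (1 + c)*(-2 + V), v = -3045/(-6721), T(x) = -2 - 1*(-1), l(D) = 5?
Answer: -27405/6721 ≈ -4.0775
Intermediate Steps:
V = 11 (V = 7 - 1*(-4) = 7 + 4 = 11)
T(x) = -1 (T(x) = -2 + 1 = -1)
v = 3045/6721 (v = -3045*(-1/6721) = 3045/6721 ≈ 0.45306)
G = 0 (G = (1 - 1)*(-2 + 11) = 0*9 = 0)
w(q) = -9 (w(q) = 9*(-1) = -9)
w(G)*v = -9*3045/6721 = -27405/6721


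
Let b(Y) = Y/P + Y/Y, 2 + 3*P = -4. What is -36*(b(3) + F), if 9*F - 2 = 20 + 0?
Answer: -70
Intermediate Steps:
P = -2 (P = -⅔ + (⅓)*(-4) = -⅔ - 4/3 = -2)
b(Y) = 1 - Y/2 (b(Y) = Y/(-2) + Y/Y = Y*(-½) + 1 = -Y/2 + 1 = 1 - Y/2)
F = 22/9 (F = 2/9 + (20 + 0)/9 = 2/9 + (⅑)*20 = 2/9 + 20/9 = 22/9 ≈ 2.4444)
-36*(b(3) + F) = -36*((1 - ½*3) + 22/9) = -36*((1 - 3/2) + 22/9) = -36*(-½ + 22/9) = -36*35/18 = -70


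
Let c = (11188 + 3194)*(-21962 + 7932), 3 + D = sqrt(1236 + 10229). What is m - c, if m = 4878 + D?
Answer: 201784335 + sqrt(11465) ≈ 2.0178e+8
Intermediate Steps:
D = -3 + sqrt(11465) (D = -3 + sqrt(1236 + 10229) = -3 + sqrt(11465) ≈ 104.07)
m = 4875 + sqrt(11465) (m = 4878 + (-3 + sqrt(11465)) = 4875 + sqrt(11465) ≈ 4982.1)
c = -201779460 (c = 14382*(-14030) = -201779460)
m - c = (4875 + sqrt(11465)) - 1*(-201779460) = (4875 + sqrt(11465)) + 201779460 = 201784335 + sqrt(11465)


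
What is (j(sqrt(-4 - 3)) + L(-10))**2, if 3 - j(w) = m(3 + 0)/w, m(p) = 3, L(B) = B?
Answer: 334/7 - 6*I*sqrt(7) ≈ 47.714 - 15.875*I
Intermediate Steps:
j(w) = 3 - 3/w
(j(sqrt(-4 - 3)) + L(-10))**2 = ((3 - 3/sqrt(-4 - 3)) - 10)**2 = ((3 - 3*(-I*sqrt(7)/7)) - 10)**2 = ((3 - (-3)*I*sqrt(7)/7) - 10)**2 = ((3 + 3*I*sqrt(7)/7) - 10)**2 = (-7 + 3*I*sqrt(7)/7)**2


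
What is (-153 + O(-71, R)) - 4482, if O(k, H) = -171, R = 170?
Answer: -4806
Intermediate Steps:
(-153 + O(-71, R)) - 4482 = (-153 - 171) - 4482 = -324 - 4482 = -4806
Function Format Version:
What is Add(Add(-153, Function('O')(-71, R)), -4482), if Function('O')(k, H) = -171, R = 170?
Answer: -4806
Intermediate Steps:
Add(Add(-153, Function('O')(-71, R)), -4482) = Add(Add(-153, -171), -4482) = Add(-324, -4482) = -4806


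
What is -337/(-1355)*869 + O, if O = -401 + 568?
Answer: 519138/1355 ≈ 383.13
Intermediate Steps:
O = 167
-337/(-1355)*869 + O = -337/(-1355)*869 + 167 = -337*(-1/1355)*869 + 167 = (337/1355)*869 + 167 = 292853/1355 + 167 = 519138/1355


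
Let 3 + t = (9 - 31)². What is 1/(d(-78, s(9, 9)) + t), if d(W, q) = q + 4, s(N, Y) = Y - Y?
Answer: 1/485 ≈ 0.0020619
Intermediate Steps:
s(N, Y) = 0
t = 481 (t = -3 + (9 - 31)² = -3 + (-22)² = -3 + 484 = 481)
d(W, q) = 4 + q
1/(d(-78, s(9, 9)) + t) = 1/((4 + 0) + 481) = 1/(4 + 481) = 1/485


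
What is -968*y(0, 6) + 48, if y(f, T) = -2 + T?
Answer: -3824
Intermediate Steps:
-968*y(0, 6) + 48 = -968*(-2 + 6) + 48 = -968*4 + 48 = -121*32 + 48 = -3872 + 48 = -3824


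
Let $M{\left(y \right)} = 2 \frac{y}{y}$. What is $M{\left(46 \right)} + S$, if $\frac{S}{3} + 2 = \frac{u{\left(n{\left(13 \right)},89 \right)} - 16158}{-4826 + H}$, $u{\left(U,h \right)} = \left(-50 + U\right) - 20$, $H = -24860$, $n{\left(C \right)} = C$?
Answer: $- \frac{70099}{29686} \approx -2.3613$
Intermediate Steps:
$u{\left(U,h \right)} = -70 + U$
$M{\left(y \right)} = 2$ ($M{\left(y \right)} = 2 \cdot 1 = 2$)
$S = - \frac{129471}{29686}$ ($S = -6 + 3 \frac{\left(-70 + 13\right) - 16158}{-4826 - 24860} = -6 + 3 \frac{-57 - 16158}{-29686} = -6 + 3 \left(\left(-16215\right) \left(- \frac{1}{29686}\right)\right) = -6 + 3 \cdot \frac{16215}{29686} = -6 + \frac{48645}{29686} = - \frac{129471}{29686} \approx -4.3614$)
$M{\left(46 \right)} + S = 2 - \frac{129471}{29686} = - \frac{70099}{29686}$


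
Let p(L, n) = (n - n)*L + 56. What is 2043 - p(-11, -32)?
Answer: 1987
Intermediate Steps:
p(L, n) = 56 (p(L, n) = 0*L + 56 = 0 + 56 = 56)
2043 - p(-11, -32) = 2043 - 1*56 = 2043 - 56 = 1987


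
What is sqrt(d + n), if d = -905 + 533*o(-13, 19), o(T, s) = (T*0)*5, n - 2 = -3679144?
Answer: 7*I*sqrt(75103) ≈ 1918.3*I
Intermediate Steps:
n = -3679142 (n = 2 - 3679144 = -3679142)
o(T, s) = 0 (o(T, s) = 0*5 = 0)
d = -905 (d = -905 + 533*0 = -905 + 0 = -905)
sqrt(d + n) = sqrt(-905 - 3679142) = sqrt(-3680047) = 7*I*sqrt(75103)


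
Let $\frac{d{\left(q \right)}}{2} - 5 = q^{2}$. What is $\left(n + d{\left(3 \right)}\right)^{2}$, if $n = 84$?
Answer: $12544$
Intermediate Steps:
$d{\left(q \right)} = 10 + 2 q^{2}$
$\left(n + d{\left(3 \right)}\right)^{2} = \left(84 + \left(10 + 2 \cdot 3^{2}\right)\right)^{2} = \left(84 + \left(10 + 2 \cdot 9\right)\right)^{2} = \left(84 + \left(10 + 18\right)\right)^{2} = \left(84 + 28\right)^{2} = 112^{2} = 12544$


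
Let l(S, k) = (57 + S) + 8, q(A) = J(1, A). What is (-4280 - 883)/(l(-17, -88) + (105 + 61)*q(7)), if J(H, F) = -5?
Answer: 5163/782 ≈ 6.6023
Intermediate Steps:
q(A) = -5
l(S, k) = 65 + S
(-4280 - 883)/(l(-17, -88) + (105 + 61)*q(7)) = (-4280 - 883)/((65 - 17) + (105 + 61)*(-5)) = -5163/(48 + 166*(-5)) = -5163/(48 - 830) = -5163/(-782) = -5163*(-1/782) = 5163/782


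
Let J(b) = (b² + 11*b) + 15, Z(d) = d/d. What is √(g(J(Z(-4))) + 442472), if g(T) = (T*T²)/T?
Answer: √443201 ≈ 665.73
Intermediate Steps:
Z(d) = 1
J(b) = 15 + b² + 11*b
g(T) = T² (g(T) = T³/T = T²)
√(g(J(Z(-4))) + 442472) = √((15 + 1² + 11*1)² + 442472) = √((15 + 1 + 11)² + 442472) = √(27² + 442472) = √(729 + 442472) = √443201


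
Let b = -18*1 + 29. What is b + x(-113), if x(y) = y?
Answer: -102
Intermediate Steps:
b = 11 (b = -18 + 29 = 11)
b + x(-113) = 11 - 113 = -102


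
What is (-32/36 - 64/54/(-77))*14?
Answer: -3632/297 ≈ -12.229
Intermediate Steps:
(-32/36 - 64/54/(-77))*14 = (-32*1/36 - 64*1/54*(-1/77))*14 = (-8/9 - 32/27*(-1/77))*14 = (-8/9 + 32/2079)*14 = -1816/2079*14 = -3632/297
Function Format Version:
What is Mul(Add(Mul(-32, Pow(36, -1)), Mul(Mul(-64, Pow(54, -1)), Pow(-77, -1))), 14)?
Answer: Rational(-3632, 297) ≈ -12.229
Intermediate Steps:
Mul(Add(Mul(-32, Pow(36, -1)), Mul(Mul(-64, Pow(54, -1)), Pow(-77, -1))), 14) = Mul(Add(Mul(-32, Rational(1, 36)), Mul(Mul(-64, Rational(1, 54)), Rational(-1, 77))), 14) = Mul(Add(Rational(-8, 9), Mul(Rational(-32, 27), Rational(-1, 77))), 14) = Mul(Add(Rational(-8, 9), Rational(32, 2079)), 14) = Mul(Rational(-1816, 2079), 14) = Rational(-3632, 297)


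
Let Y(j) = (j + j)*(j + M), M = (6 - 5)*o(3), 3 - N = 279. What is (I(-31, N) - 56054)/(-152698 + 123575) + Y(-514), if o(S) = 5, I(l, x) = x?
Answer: 15238724326/29123 ≈ 5.2325e+5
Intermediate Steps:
N = -276 (N = 3 - 1*279 = 3 - 279 = -276)
M = 5 (M = (6 - 5)*5 = 1*5 = 5)
Y(j) = 2*j*(5 + j) (Y(j) = (j + j)*(j + 5) = (2*j)*(5 + j) = 2*j*(5 + j))
(I(-31, N) - 56054)/(-152698 + 123575) + Y(-514) = (-276 - 56054)/(-152698 + 123575) + 2*(-514)*(5 - 514) = -56330/(-29123) + 2*(-514)*(-509) = -56330*(-1/29123) + 523252 = 56330/29123 + 523252 = 15238724326/29123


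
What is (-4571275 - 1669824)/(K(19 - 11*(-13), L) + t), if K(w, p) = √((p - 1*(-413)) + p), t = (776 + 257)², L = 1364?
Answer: -6659808090811/1138678930780 + 18723297*√349/1138678930780 ≈ -5.8484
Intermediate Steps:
t = 1067089 (t = 1033² = 1067089)
K(w, p) = √(413 + 2*p) (K(w, p) = √((p + 413) + p) = √((413 + p) + p) = √(413 + 2*p))
(-4571275 - 1669824)/(K(19 - 11*(-13), L) + t) = (-4571275 - 1669824)/(√(413 + 2*1364) + 1067089) = -6241099/(√(413 + 2728) + 1067089) = -6241099/(√3141 + 1067089) = -6241099/(3*√349 + 1067089) = -6241099/(1067089 + 3*√349)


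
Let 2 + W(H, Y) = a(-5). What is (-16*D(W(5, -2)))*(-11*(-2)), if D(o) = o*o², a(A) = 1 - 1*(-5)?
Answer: -22528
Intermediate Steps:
a(A) = 6 (a(A) = 1 + 5 = 6)
W(H, Y) = 4 (W(H, Y) = -2 + 6 = 4)
D(o) = o³
(-16*D(W(5, -2)))*(-11*(-2)) = (-16*4³)*(-11*(-2)) = -16*64*22 = -1024*22 = -22528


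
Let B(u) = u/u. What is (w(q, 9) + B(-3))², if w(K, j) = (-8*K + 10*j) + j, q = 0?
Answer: 10000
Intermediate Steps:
B(u) = 1
w(K, j) = -8*K + 11*j
(w(q, 9) + B(-3))² = ((-8*0 + 11*9) + 1)² = ((0 + 99) + 1)² = (99 + 1)² = 100² = 10000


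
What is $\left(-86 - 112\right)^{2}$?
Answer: $39204$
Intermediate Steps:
$\left(-86 - 112\right)^{2} = \left(-198\right)^{2} = 39204$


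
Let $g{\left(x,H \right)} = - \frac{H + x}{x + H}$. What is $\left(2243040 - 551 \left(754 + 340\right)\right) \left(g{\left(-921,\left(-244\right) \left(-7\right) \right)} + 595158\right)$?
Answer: $976203888622$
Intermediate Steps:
$g{\left(x,H \right)} = -1$ ($g{\left(x,H \right)} = - \frac{H + x}{H + x} = \left(-1\right) 1 = -1$)
$\left(2243040 - 551 \left(754 + 340\right)\right) \left(g{\left(-921,\left(-244\right) \left(-7\right) \right)} + 595158\right) = \left(2243040 - 551 \left(754 + 340\right)\right) \left(-1 + 595158\right) = \left(2243040 - 602794\right) 595157 = 1640246 \cdot 595157 = 976203888622$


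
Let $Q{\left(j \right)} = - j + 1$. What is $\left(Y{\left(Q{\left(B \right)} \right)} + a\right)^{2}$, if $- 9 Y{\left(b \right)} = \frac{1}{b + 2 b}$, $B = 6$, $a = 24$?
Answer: $\frac{10504081}{18225} \approx 576.36$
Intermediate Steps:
$Q{\left(j \right)} = 1 - j$
$Y{\left(b \right)} = - \frac{1}{27 b}$ ($Y{\left(b \right)} = - \frac{1}{9 \left(b + 2 b\right)} = - \frac{1}{9 \cdot 3 b} = - \frac{\frac{1}{3} \frac{1}{b}}{9} = - \frac{1}{27 b}$)
$\left(Y{\left(Q{\left(B \right)} \right)} + a\right)^{2} = \left(- \frac{1}{27 \left(1 - 6\right)} + 24\right)^{2} = \left(- \frac{1}{27 \left(-5\right)} + 24\right)^{2} = \left(\left(- \frac{1}{27}\right) \left(- \frac{1}{5}\right) + 24\right)^{2} = \left(\frac{1}{135} + 24\right)^{2} = \left(\frac{3241}{135}\right)^{2} = \frac{10504081}{18225}$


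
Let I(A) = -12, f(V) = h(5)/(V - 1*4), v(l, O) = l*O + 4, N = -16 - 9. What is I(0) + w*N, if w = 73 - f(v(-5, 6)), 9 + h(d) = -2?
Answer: -10967/6 ≈ -1827.8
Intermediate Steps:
h(d) = -11 (h(d) = -9 - 2 = -11)
N = -25
v(l, O) = 4 + O*l (v(l, O) = O*l + 4 = 4 + O*l)
f(V) = -11/(-4 + V) (f(V) = -11/(V - 1*4) = -11/(V - 4) = -11/(-4 + V))
w = 2179/30 (w = 73 - (-11)/(-4 + (4 + 6*(-5))) = 73 - (-11)/(-4 + (4 - 30)) = 73 - (-11)/(-4 - 26) = 73 - (-11)/(-30) = 73 - (-11)*(-1)/30 = 73 - 1*11/30 = 73 - 11/30 = 2179/30 ≈ 72.633)
I(0) + w*N = -12 + (2179/30)*(-25) = -12 - 10895/6 = -10967/6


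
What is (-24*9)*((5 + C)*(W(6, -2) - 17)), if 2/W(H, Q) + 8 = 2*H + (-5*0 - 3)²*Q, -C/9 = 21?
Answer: -4769280/7 ≈ -6.8133e+5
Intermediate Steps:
C = -189 (C = -9*21 = -189)
W(H, Q) = 2/(-8 + 2*H + 9*Q) (W(H, Q) = 2/(-8 + (2*H + (-5*0 - 3)²*Q)) = 2/(-8 + (2*H + (0 - 3)²*Q)) = 2/(-8 + (2*H + (-3)²*Q)) = 2/(-8 + (2*H + 9*Q)) = 2/(-8 + 2*H + 9*Q))
(-24*9)*((5 + C)*(W(6, -2) - 17)) = (-24*9)*((5 - 189)*(2/(-8 + 2*6 + 9*(-2)) - 17)) = -(-39744)*(2/(-8 + 12 - 18) - 17) = -(-39744)*(2/(-14) - 17) = -(-39744)*(2*(-1/14) - 17) = -(-39744)*(-⅐ - 17) = -(-39744)*(-120)/7 = -216*22080/7 = -4769280/7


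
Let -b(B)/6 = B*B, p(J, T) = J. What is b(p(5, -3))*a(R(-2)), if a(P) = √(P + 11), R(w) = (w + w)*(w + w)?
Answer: -450*√3 ≈ -779.42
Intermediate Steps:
R(w) = 4*w² (R(w) = (2*w)*(2*w) = 4*w²)
a(P) = √(11 + P)
b(B) = -6*B² (b(B) = -6*B*B = -6*B²)
b(p(5, -3))*a(R(-2)) = (-6*5²)*√(11 + 4*(-2)²) = (-6*25)*√(11 + 4*4) = -150*√(11 + 16) = -450*√3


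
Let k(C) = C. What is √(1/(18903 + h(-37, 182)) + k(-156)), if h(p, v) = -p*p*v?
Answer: I*√8270709174155/230255 ≈ 12.49*I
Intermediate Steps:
h(p, v) = -v*p² (h(p, v) = -p²*v = -v*p²)
√(1/(18903 + h(-37, 182)) + k(-156)) = √(1/(18903 - 1*182*(-37)²) - 156) = √(1/(18903 - 1*182*1369) - 156) = √(1/(18903 - 249158) - 156) = √(1/(-230255) - 156) = √(-1/230255 - 156) = √(-35919781/230255) = I*√8270709174155/230255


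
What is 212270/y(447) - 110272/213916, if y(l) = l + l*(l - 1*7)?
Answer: 5917590194/10542154833 ≈ 0.56133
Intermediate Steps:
y(l) = l + l*(-7 + l) (y(l) = l + l*(l - 7) = l + l*(-7 + l))
212270/y(447) - 110272/213916 = 212270/((447*(-6 + 447))) - 110272/213916 = 212270/((447*441)) - 110272*1/213916 = 212270/197127 - 27568/53479 = 5917590194/10542154833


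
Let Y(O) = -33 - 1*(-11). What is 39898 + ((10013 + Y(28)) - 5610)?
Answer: 44279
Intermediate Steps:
Y(O) = -22 (Y(O) = -33 + 11 = -22)
39898 + ((10013 + Y(28)) - 5610) = 39898 + ((10013 - 22) - 5610) = 39898 + (9991 - 5610) = 39898 + 4381 = 44279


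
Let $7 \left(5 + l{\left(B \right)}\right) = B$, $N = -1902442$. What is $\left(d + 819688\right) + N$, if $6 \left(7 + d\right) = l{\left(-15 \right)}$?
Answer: $- \frac{22738006}{21} \approx -1.0828 \cdot 10^{6}$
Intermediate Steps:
$l{\left(B \right)} = -5 + \frac{B}{7}$
$d = - \frac{172}{21}$ ($d = -7 + \frac{-5 + \frac{1}{7} \left(-15\right)}{6} = -7 + \frac{-5 - \frac{15}{7}}{6} = -7 + \frac{1}{6} \left(- \frac{50}{7}\right) = -7 - \frac{25}{21} = - \frac{172}{21} \approx -8.1905$)
$\left(d + 819688\right) + N = \left(- \frac{172}{21} + 819688\right) - 1902442 = \frac{17213276}{21} - 1902442 = - \frac{22738006}{21}$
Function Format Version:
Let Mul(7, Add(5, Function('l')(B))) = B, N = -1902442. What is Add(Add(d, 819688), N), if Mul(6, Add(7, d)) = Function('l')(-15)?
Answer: Rational(-22738006, 21) ≈ -1.0828e+6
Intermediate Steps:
Function('l')(B) = Add(-5, Mul(Rational(1, 7), B))
d = Rational(-172, 21) (d = Add(-7, Mul(Rational(1, 6), Add(-5, Mul(Rational(1, 7), -15)))) = Add(-7, Mul(Rational(1, 6), Add(-5, Rational(-15, 7)))) = Add(-7, Mul(Rational(1, 6), Rational(-50, 7))) = Add(-7, Rational(-25, 21)) = Rational(-172, 21) ≈ -8.1905)
Add(Add(d, 819688), N) = Add(Add(Rational(-172, 21), 819688), -1902442) = Add(Rational(17213276, 21), -1902442) = Rational(-22738006, 21)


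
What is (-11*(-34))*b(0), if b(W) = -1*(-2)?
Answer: 748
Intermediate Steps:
b(W) = 2
(-11*(-34))*b(0) = -11*(-34)*2 = 374*2 = 748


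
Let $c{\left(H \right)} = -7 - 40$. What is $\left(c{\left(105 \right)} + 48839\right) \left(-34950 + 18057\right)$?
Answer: $-824243256$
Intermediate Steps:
$c{\left(H \right)} = -47$
$\left(c{\left(105 \right)} + 48839\right) \left(-34950 + 18057\right) = \left(-47 + 48839\right) \left(-34950 + 18057\right) = 48792 \left(-16893\right) = -824243256$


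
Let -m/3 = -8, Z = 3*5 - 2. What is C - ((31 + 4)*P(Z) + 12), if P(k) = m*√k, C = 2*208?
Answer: 404 - 840*√13 ≈ -2624.7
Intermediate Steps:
Z = 13 (Z = 15 - 2 = 13)
m = 24 (m = -3*(-8) = 24)
C = 416
P(k) = 24*√k
C - ((31 + 4)*P(Z) + 12) = 416 - ((31 + 4)*(24*√13) + 12) = 416 - (35*(24*√13) + 12) = 416 - (840*√13 + 12) = 416 - (12 + 840*√13) = 416 + (-12 - 840*√13) = 404 - 840*√13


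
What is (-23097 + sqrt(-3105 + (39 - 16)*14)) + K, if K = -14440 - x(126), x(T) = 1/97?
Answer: -3641090/97 + 11*I*sqrt(23) ≈ -37537.0 + 52.754*I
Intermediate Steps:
x(T) = 1/97
K = -1400681/97 (K = -14440 - 1*1/97 = -14440 - 1/97 = -1400681/97 ≈ -14440.)
(-23097 + sqrt(-3105 + (39 - 16)*14)) + K = (-23097 + sqrt(-3105 + (39 - 16)*14)) - 1400681/97 = (-23097 + sqrt(-3105 + 23*14)) - 1400681/97 = (-23097 + sqrt(-3105 + 322)) - 1400681/97 = (-23097 + sqrt(-2783)) - 1400681/97 = (-23097 + 11*I*sqrt(23)) - 1400681/97 = -3641090/97 + 11*I*sqrt(23)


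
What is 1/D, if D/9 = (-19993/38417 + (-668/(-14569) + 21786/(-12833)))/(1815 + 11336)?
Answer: -2303861176050799/3424874926959 ≈ -672.68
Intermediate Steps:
D = -3424874926959/2303861176050799 (D = 9*((-19993/38417 + (-668/(-14569) + 21786/(-12833)))/(1815 + 11336)) = 9*((-19993*1/38417 + (-668*(-1/14569) + 21786*(-1/12833)))/13151) = 9*((-19993/38417 + (668/14569 - 21786/12833))*(1/13151)) = 9*((-19993/38417 - 308827790/186963977)*(1/13151)) = 9*(-380541658551/175185246449*1/13151) = 9*(-380541658551/2303861176050799) = -3424874926959/2303861176050799 ≈ -0.0014866)
1/D = 1/(-3424874926959/2303861176050799) = -2303861176050799/3424874926959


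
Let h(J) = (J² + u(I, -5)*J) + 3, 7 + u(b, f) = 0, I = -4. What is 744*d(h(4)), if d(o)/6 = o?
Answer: -40176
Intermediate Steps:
u(b, f) = -7 (u(b, f) = -7 + 0 = -7)
h(J) = 3 + J² - 7*J (h(J) = (J² - 7*J) + 3 = 3 + J² - 7*J)
d(o) = 6*o
744*d(h(4)) = 744*(6*(3 + 4² - 7*4)) = 744*(6*(3 + 16 - 28)) = 744*(6*(-9)) = 744*(-54) = -40176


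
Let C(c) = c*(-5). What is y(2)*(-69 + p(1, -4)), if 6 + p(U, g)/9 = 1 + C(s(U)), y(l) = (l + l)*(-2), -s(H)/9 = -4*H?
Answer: 13872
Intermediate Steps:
s(H) = 36*H (s(H) = -(-36)*H = 36*H)
y(l) = -4*l (y(l) = (2*l)*(-2) = -4*l)
C(c) = -5*c
p(U, g) = -45 - 1620*U (p(U, g) = -54 + 9*(1 - 180*U) = -54 + (9 - 1620*U) = -45 - 1620*U)
y(2)*(-69 + p(1, -4)) = (-4*2)*(-69 + (-45 - 1620*1)) = -8*(-69 + (-45 - 1620)) = -8*(-69 - 1665) = -8*(-1734) = 13872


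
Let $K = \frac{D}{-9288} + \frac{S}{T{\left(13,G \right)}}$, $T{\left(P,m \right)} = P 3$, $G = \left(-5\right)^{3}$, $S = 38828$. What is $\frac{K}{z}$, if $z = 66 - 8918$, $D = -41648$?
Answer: $- \frac{7547057}{66801618} \approx -0.11298$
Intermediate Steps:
$G = -125$
$T{\left(P,m \right)} = 3 P$
$z = -8852$ ($z = 66 - 8918 = -8852$)
$K = \frac{15094114}{15093}$ ($K = - \frac{41648}{-9288} + \frac{38828}{3 \cdot 13} = \left(-41648\right) \left(- \frac{1}{9288}\right) + \frac{38828}{39} = \frac{5206}{1161} + 38828 \cdot \frac{1}{39} = \frac{5206}{1161} + \frac{38828}{39} = \frac{15094114}{15093} \approx 1000.1$)
$\frac{K}{z} = \frac{15094114}{15093 \left(-8852\right)} = \frac{15094114}{15093} \left(- \frac{1}{8852}\right) = - \frac{7547057}{66801618}$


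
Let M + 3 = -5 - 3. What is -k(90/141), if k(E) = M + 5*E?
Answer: 367/47 ≈ 7.8085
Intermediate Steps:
M = -11 (M = -3 + (-5 - 3) = -3 - 8 = -11)
k(E) = -11 + 5*E
-k(90/141) = -(-11 + 5*(90/141)) = -(-11 + 5*(90*(1/141))) = -(-11 + 5*(30/47)) = -(-11 + 150/47) = -1*(-367/47) = 367/47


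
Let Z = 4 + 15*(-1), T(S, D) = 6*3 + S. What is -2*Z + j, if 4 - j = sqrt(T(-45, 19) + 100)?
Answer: 26 - sqrt(73) ≈ 17.456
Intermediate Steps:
T(S, D) = 18 + S
Z = -11 (Z = 4 - 15 = -11)
j = 4 - sqrt(73) (j = 4 - sqrt((18 - 45) + 100) = 4 - sqrt(-27 + 100) = 4 - sqrt(73) ≈ -4.5440)
-2*Z + j = -2*(-11) + (4 - sqrt(73)) = 22 + (4 - sqrt(73)) = 26 - sqrt(73)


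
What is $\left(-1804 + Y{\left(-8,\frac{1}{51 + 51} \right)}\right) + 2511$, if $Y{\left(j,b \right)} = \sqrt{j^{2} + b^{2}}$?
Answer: $707 + \frac{\sqrt{665857}}{102} \approx 715.0$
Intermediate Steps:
$Y{\left(j,b \right)} = \sqrt{b^{2} + j^{2}}$
$\left(-1804 + Y{\left(-8,\frac{1}{51 + 51} \right)}\right) + 2511 = \left(-1804 + \sqrt{\left(\frac{1}{51 + 51}\right)^{2} + \left(-8\right)^{2}}\right) + 2511 = \left(-1804 + \sqrt{\left(\frac{1}{102}\right)^{2} + 64}\right) + 2511 = \left(-1804 + \sqrt{\frac{1}{10404} + 64}\right) + 2511 = \left(-1804 + \sqrt{\frac{665857}{10404}}\right) + 2511 = \left(-1804 + \frac{\sqrt{665857}}{102}\right) + 2511 = 707 + \frac{\sqrt{665857}}{102}$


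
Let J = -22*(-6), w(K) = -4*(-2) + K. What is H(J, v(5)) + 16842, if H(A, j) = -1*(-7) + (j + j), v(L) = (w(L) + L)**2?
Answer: 17497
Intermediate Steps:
w(K) = 8 + K
v(L) = (8 + 2*L)**2 (v(L) = ((8 + L) + L)**2 = (8 + 2*L)**2)
J = 132
H(A, j) = 7 + 2*j
H(J, v(5)) + 16842 = (7 + 2*(4*(4 + 5)**2)) + 16842 = (7 + 2*(4*9**2)) + 16842 = (7 + 2*(4*81)) + 16842 = (7 + 2*324) + 16842 = (7 + 648) + 16842 = 655 + 16842 = 17497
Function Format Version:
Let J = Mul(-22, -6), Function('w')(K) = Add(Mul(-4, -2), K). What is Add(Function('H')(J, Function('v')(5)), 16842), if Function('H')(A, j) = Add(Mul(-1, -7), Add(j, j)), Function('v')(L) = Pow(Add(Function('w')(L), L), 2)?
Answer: 17497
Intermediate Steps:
Function('w')(K) = Add(8, K)
Function('v')(L) = Pow(Add(8, Mul(2, L)), 2) (Function('v')(L) = Pow(Add(Add(8, L), L), 2) = Pow(Add(8, Mul(2, L)), 2))
J = 132
Function('H')(A, j) = Add(7, Mul(2, j))
Add(Function('H')(J, Function('v')(5)), 16842) = Add(Add(7, Mul(2, Mul(4, Pow(Add(4, 5), 2)))), 16842) = Add(Add(7, Mul(2, Mul(4, Pow(9, 2)))), 16842) = Add(Add(7, Mul(2, Mul(4, 81))), 16842) = Add(Add(7, Mul(2, 324)), 16842) = Add(Add(7, 648), 16842) = Add(655, 16842) = 17497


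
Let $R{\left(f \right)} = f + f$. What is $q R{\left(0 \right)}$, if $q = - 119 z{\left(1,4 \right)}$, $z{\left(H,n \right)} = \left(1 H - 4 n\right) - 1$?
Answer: $0$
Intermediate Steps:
$z{\left(H,n \right)} = -1 + H - 4 n$ ($z{\left(H,n \right)} = \left(H - 4 n\right) - 1 = -1 + H - 4 n$)
$R{\left(f \right)} = 2 f$
$q = 1904$ ($q = - 119 \left(-1 + 1 - 16\right) = \left(-119\right) \left(-16\right) = 1904$)
$q R{\left(0 \right)} = 1904 \cdot 2 \cdot 0 = 1904 \cdot 0 = 0$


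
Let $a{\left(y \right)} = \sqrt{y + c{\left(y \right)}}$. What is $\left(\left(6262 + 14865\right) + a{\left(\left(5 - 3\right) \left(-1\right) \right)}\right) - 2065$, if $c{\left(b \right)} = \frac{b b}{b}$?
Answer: $19062 + 2 i \approx 19062.0 + 2.0 i$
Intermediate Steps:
$c{\left(b \right)} = b$ ($c{\left(b \right)} = \frac{b^{2}}{b} = b$)
$a{\left(y \right)} = \sqrt{2} \sqrt{y}$ ($a{\left(y \right)} = \sqrt{y + y} = \sqrt{2 y} = \sqrt{2} \sqrt{y}$)
$\left(\left(6262 + 14865\right) + a{\left(\left(5 - 3\right) \left(-1\right) \right)}\right) - 2065 = \left(\left(6262 + 14865\right) + \sqrt{2} \sqrt{\left(5 - 3\right) \left(-1\right)}\right) - 2065 = \left(21127 + \sqrt{2} \sqrt{2 \left(-1\right)}\right) - 2065 = \left(21127 + \sqrt{2} \sqrt{-2}\right) - 2065 = \left(21127 + \sqrt{2} i \sqrt{2}\right) - 2065 = \left(21127 + 2 i\right) - 2065 = 19062 + 2 i$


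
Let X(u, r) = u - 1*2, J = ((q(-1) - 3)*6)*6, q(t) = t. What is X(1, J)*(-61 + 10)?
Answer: 51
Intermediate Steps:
J = -144 (J = ((-1 - 3)*6)*6 = -4*6*6 = -24*6 = -144)
X(u, r) = -2 + u (X(u, r) = u - 2 = -2 + u)
X(1, J)*(-61 + 10) = (-2 + 1)*(-61 + 10) = -1*(-51) = 51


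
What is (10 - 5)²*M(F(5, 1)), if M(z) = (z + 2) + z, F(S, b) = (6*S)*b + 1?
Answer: 1600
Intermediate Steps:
F(S, b) = 1 + 6*S*b (F(S, b) = 6*S*b + 1 = 1 + 6*S*b)
M(z) = 2 + 2*z (M(z) = (2 + z) + z = 2 + 2*z)
(10 - 5)²*M(F(5, 1)) = (10 - 5)²*(2 + 2*(1 + 6*5*1)) = 5²*(2 + 2*(1 + 30)) = 25*(2 + 2*31) = 25*(2 + 62) = 25*64 = 1600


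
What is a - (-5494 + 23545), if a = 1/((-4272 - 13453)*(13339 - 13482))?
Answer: -45753418424/2534675 ≈ -18051.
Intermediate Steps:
a = 1/2534675 (a = 1/(-17725*(-143)) = 1/2534675 ≈ 3.9453e-7)
a - (-5494 + 23545) = 1/2534675 - (-5494 + 23545) = 1/2534675 - 1*18051 = 1/2534675 - 18051 = -45753418424/2534675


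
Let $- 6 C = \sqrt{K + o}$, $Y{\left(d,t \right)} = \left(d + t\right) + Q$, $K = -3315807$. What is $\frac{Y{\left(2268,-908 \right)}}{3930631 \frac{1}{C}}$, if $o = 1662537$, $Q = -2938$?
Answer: $\frac{263 i \sqrt{1653270}}{3930631} \approx 0.086033 i$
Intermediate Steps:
$Y{\left(d,t \right)} = -2938 + d + t$ ($Y{\left(d,t \right)} = \left(d + t\right) - 2938 = -2938 + d + t$)
$C = - \frac{i \sqrt{1653270}}{6}$ ($C = - \frac{\sqrt{-3315807 + 1662537}}{6} = - \frac{\sqrt{-1653270}}{6} = - \frac{i \sqrt{1653270}}{6} \approx - 214.3 i$)
$\frac{Y{\left(2268,-908 \right)}}{3930631 \frac{1}{C}} = \frac{-2938 + 2268 - 908}{3930631 \frac{1}{\left(- \frac{1}{6}\right) i \sqrt{1653270}}} = - \frac{1578}{3930631 \frac{i \sqrt{1653270}}{275545}} = - \frac{1578}{\frac{3930631}{275545} i \sqrt{1653270}} = - 1578 \left(- \frac{i \sqrt{1653270}}{23583786}\right) = \frac{263 i \sqrt{1653270}}{3930631}$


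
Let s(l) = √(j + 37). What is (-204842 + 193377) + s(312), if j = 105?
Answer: -11465 + √142 ≈ -11453.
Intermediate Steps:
s(l) = √142 (s(l) = √(105 + 37) = √142)
(-204842 + 193377) + s(312) = (-204842 + 193377) + √142 = -11465 + √142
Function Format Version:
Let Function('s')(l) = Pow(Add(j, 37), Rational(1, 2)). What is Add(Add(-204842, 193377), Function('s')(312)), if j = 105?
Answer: Add(-11465, Pow(142, Rational(1, 2))) ≈ -11453.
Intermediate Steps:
Function('s')(l) = Pow(142, Rational(1, 2)) (Function('s')(l) = Pow(Add(105, 37), Rational(1, 2)) = Pow(142, Rational(1, 2)))
Add(Add(-204842, 193377), Function('s')(312)) = Add(Add(-204842, 193377), Pow(142, Rational(1, 2))) = Add(-11465, Pow(142, Rational(1, 2)))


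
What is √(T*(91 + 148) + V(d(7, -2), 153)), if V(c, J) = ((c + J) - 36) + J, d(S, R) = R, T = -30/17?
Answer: I*√44438/17 ≈ 12.4*I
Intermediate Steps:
T = -30/17 (T = -30*1/17 = -30/17 ≈ -1.7647)
V(c, J) = -36 + c + 2*J (V(c, J) = ((J + c) - 36) + J = (-36 + J + c) + J = -36 + c + 2*J)
√(T*(91 + 148) + V(d(7, -2), 153)) = √(-30*(91 + 148)/17 + (-36 - 2 + 2*153)) = √(-30/17*239 + (-36 - 2 + 306)) = √(-7170/17 + 268) = √(-2614/17) = I*√44438/17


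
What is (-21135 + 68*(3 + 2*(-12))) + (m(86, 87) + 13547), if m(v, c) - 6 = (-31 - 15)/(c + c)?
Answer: -783893/87 ≈ -9010.3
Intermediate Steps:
m(v, c) = 6 - 23/c (m(v, c) = 6 + (-31 - 15)/(c + c) = 6 - 46*1/(2*c) = 6 - 23/c)
(-21135 + 68*(3 + 2*(-12))) + (m(86, 87) + 13547) = (-21135 + 68*(3 + 2*(-12))) + ((6 - 23/87) + 13547) = (-21135 + 68*(3 - 24)) + ((6 - 23*1/87) + 13547) = (-21135 + 68*(-21)) + ((6 - 23/87) + 13547) = (-21135 - 1428) + (499/87 + 13547) = -22563 + 1179088/87 = -783893/87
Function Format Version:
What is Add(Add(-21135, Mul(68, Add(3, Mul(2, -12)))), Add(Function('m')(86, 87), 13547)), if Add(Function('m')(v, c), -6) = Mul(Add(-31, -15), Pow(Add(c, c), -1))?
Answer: Rational(-783893, 87) ≈ -9010.3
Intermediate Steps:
Function('m')(v, c) = Add(6, Mul(-23, Pow(c, -1))) (Function('m')(v, c) = Add(6, Mul(Add(-31, -15), Pow(Add(c, c), -1))) = Add(6, Mul(-46, Pow(Mul(2, c), -1))) = Add(6, Mul(-46, Mul(Rational(1, 2), Pow(c, -1)))) = Add(6, Mul(-23, Pow(c, -1))))
Add(Add(-21135, Mul(68, Add(3, Mul(2, -12)))), Add(Function('m')(86, 87), 13547)) = Add(Add(-21135, Mul(68, Add(3, Mul(2, -12)))), Add(Add(6, Mul(-23, Pow(87, -1))), 13547)) = Add(Add(-21135, Mul(68, Add(3, -24))), Add(Add(6, Mul(-23, Rational(1, 87))), 13547)) = Add(Add(-21135, Mul(68, -21)), Add(Add(6, Rational(-23, 87)), 13547)) = Add(Add(-21135, -1428), Add(Rational(499, 87), 13547)) = Add(-22563, Rational(1179088, 87)) = Rational(-783893, 87)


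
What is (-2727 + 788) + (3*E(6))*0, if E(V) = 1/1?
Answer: -1939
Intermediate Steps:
E(V) = 1
(-2727 + 788) + (3*E(6))*0 = (-2727 + 788) + (3*1)*0 = -1939 + 3*0 = -1939 + 0 = -1939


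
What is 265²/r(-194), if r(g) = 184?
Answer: 70225/184 ≈ 381.66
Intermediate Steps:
265²/r(-194) = 265²/184 = 70225*(1/184) = 70225/184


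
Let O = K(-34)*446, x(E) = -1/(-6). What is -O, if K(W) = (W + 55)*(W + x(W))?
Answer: 316883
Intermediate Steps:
x(E) = ⅙ (x(E) = -1*(-⅙) = ⅙)
K(W) = (55 + W)*(⅙ + W) (K(W) = (W + 55)*(W + ⅙) = (55 + W)*(⅙ + W))
O = -316883 (O = (55/6 + (-34)² + (331/6)*(-34))*446 = (55/6 + 1156 - 5627/3)*446 = -1421/2*446 = -316883)
-O = -1*(-316883) = 316883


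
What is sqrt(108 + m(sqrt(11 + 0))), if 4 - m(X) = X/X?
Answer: sqrt(111) ≈ 10.536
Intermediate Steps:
m(X) = 3 (m(X) = 4 - X/X = 4 - 1*1 = 4 - 1 = 3)
sqrt(108 + m(sqrt(11 + 0))) = sqrt(108 + 3) = sqrt(111)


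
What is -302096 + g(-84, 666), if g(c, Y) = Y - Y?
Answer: -302096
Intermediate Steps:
g(c, Y) = 0
-302096 + g(-84, 666) = -302096 + 0 = -302096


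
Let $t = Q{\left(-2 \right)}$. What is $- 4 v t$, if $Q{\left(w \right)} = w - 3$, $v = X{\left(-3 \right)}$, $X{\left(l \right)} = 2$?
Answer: $40$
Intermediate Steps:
$v = 2$
$Q{\left(w \right)} = -3 + w$
$t = -5$ ($t = -3 - 2 = -5$)
$- 4 v t = \left(-4\right) 2 \left(-5\right) = \left(-8\right) \left(-5\right) = 40$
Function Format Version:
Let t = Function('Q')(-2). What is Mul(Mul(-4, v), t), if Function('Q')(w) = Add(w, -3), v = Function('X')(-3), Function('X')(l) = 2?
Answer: 40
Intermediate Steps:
v = 2
Function('Q')(w) = Add(-3, w)
t = -5 (t = Add(-3, -2) = -5)
Mul(Mul(-4, v), t) = Mul(Mul(-4, 2), -5) = Mul(-8, -5) = 40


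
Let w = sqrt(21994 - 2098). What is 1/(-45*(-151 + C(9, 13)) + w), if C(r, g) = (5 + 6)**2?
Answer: 225/300434 - sqrt(4974)/901302 ≈ 0.00067067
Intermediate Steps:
C(r, g) = 121 (C(r, g) = 11**2 = 121)
w = 2*sqrt(4974) (w = sqrt(19896) = 2*sqrt(4974) ≈ 141.05)
1/(-45*(-151 + C(9, 13)) + w) = 1/(-45*(-151 + 121) + 2*sqrt(4974)) = 1/(-45*(-30) + 2*sqrt(4974)) = 1/(1350 + 2*sqrt(4974))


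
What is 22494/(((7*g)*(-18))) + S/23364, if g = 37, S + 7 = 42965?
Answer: -9035545/3025638 ≈ -2.9863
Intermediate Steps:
S = 42958 (S = -7 + 42965 = 42958)
22494/(((7*g)*(-18))) + S/23364 = 22494/(((7*37)*(-18))) + 42958/23364 = 22494/((259*(-18))) + 42958*(1/23364) = 22494/(-4662) + 21479/11682 = 22494*(-1/4662) + 21479/11682 = -3749/777 + 21479/11682 = -9035545/3025638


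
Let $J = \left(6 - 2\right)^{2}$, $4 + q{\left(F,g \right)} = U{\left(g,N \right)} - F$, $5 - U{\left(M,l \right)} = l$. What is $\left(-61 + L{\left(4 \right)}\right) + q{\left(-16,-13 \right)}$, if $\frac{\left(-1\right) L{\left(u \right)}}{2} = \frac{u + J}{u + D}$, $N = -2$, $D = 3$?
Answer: $- \frac{334}{7} \approx -47.714$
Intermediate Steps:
$U{\left(M,l \right)} = 5 - l$
$q{\left(F,g \right)} = 3 - F$ ($q{\left(F,g \right)} = -4 - \left(-7 + F\right) = 3 - F$)
$J = 16$ ($J = 4^{2} = 16$)
$L{\left(u \right)} = - \frac{2 \left(16 + u\right)}{3 + u}$ ($L{\left(u \right)} = - 2 \frac{u + 16}{u + 3} = - 2 \frac{16 + u}{3 + u} = - \frac{2 \left(16 + u\right)}{3 + u}$)
$\left(-61 + L{\left(4 \right)}\right) + q{\left(-16,-13 \right)} = \left(-61 + \frac{2 \left(-16 - 4\right)}{3 + 4}\right) + \left(3 - -16\right) = \left(-61 + \frac{2 \left(-16 - 4\right)}{7}\right) + \left(3 + 16\right) = \left(-61 + 2 \cdot \frac{1}{7} \left(-20\right)\right) + 19 = \left(-61 - \frac{40}{7}\right) + 19 = - \frac{467}{7} + 19 = - \frac{334}{7}$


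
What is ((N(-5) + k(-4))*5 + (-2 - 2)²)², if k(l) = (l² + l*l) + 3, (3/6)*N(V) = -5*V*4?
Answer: 1418481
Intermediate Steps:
N(V) = -40*V (N(V) = 2*(-5*V*4) = 2*(-20*V) = -40*V)
k(l) = 3 + 2*l² (k(l) = (l² + l²) + 3 = 2*l² + 3 = 3 + 2*l²)
((N(-5) + k(-4))*5 + (-2 - 2)²)² = ((-40*(-5) + (3 + 2*(-4)²))*5 + (-2 - 2)²)² = ((200 + (3 + 2*16))*5 + (-4)²)² = ((200 + (3 + 32))*5 + 16)² = ((200 + 35)*5 + 16)² = (235*5 + 16)² = (1175 + 16)² = 1191² = 1418481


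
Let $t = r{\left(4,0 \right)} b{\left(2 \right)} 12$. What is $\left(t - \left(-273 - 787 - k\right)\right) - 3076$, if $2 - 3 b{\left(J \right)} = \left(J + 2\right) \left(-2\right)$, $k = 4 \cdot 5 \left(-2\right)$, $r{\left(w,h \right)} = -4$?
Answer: $-2216$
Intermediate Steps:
$k = -40$ ($k = 20 \left(-2\right) = -40$)
$b{\left(J \right)} = 2 + \frac{2 J}{3}$ ($b{\left(J \right)} = \frac{2}{3} - \frac{\left(J + 2\right) \left(-2\right)}{3} = \frac{2}{3} - \frac{\left(2 + J\right) \left(-2\right)}{3} = \frac{2}{3} - \frac{-4 - 2 J}{3} = \frac{2}{3} + \left(\frac{4}{3} + \frac{2 J}{3}\right) = 2 + \frac{2 J}{3}$)
$t = -160$ ($t = - 4 \left(2 + \frac{2}{3} \cdot 2\right) 12 = - 4 \left(2 + \frac{4}{3}\right) 12 = \left(-4\right) \frac{10}{3} \cdot 12 = \left(- \frac{40}{3}\right) 12 = -160$)
$\left(t - \left(-273 - 787 - k\right)\right) - 3076 = \left(-160 - \left(-233 - 787\right)\right) - 3076 = \left(-160 - -1020\right) - 3076 = \left(-160 + \left(-40 + 1060\right)\right) - 3076 = \left(-160 + 1020\right) - 3076 = 860 - 3076 = -2216$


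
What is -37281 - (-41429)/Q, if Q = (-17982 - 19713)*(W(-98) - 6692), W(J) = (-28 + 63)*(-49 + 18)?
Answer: -10929074791786/293154015 ≈ -37281.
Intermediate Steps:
W(J) = -1085 (W(J) = 35*(-31) = -1085)
Q = 293154015 (Q = (-17982 - 19713)*(-1085 - 6692) = -37695*(-7777) = 293154015)
-37281 - (-41429)/Q = -37281 - (-41429)/293154015 = -37281 - 1*(-41429/293154015) = -37281 + 41429/293154015 = -10929074791786/293154015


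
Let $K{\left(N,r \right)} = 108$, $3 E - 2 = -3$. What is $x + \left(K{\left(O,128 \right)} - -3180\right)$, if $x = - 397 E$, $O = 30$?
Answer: $\frac{10261}{3} \approx 3420.3$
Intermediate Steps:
$E = - \frac{1}{3}$ ($E = \frac{2}{3} + \frac{1}{3} \left(-3\right) = \frac{2}{3} - 1 = - \frac{1}{3} \approx -0.33333$)
$x = \frac{397}{3}$ ($x = \left(-397\right) \left(- \frac{1}{3}\right) = \frac{397}{3} \approx 132.33$)
$x + \left(K{\left(O,128 \right)} - -3180\right) = \frac{397}{3} + \left(108 - -3180\right) = \frac{397}{3} + \left(108 + 3180\right) = \frac{397}{3} + 3288 = \frac{10261}{3}$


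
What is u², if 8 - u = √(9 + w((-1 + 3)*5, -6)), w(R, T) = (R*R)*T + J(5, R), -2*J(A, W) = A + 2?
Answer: (16 - I*√2378)²/4 ≈ -530.5 - 390.12*I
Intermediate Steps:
J(A, W) = -1 - A/2 (J(A, W) = -(A + 2)/2 = -(2 + A)/2 = -1 - A/2)
w(R, T) = -7/2 + T*R² (w(R, T) = (R*R)*T + (-1 - ½*5) = R²*T + (-1 - 5/2) = T*R² - 7/2 = -7/2 + T*R²)
u = 8 - I*√2378/2 (u = 8 - √(9 + (-7/2 - 6*25*(-1 + 3)²)) = 8 - √(9 + (-7/2 - 6*(2*5)²)) = 8 - √(9 + (-7/2 - 6*10²)) = 8 - √(9 + (-7/2 - 6*100)) = 8 - √(9 + (-7/2 - 600)) = 8 - √(9 - 1207/2) = 8 - √(-1189/2) = 8 - I*√2378/2 ≈ 8.0 - 24.382*I)
u² = (8 - I*√2378/2)²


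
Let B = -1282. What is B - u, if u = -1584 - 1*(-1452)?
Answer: -1150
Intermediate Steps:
u = -132 (u = -1584 + 1452 = -132)
B - u = -1282 - 1*(-132) = -1282 + 132 = -1150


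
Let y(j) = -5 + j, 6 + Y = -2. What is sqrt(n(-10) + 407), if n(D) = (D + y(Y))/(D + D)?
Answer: 3*sqrt(4535)/10 ≈ 20.203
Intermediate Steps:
Y = -8 (Y = -6 - 2 = -8)
n(D) = (-13 + D)/(2*D) (n(D) = (D + (-5 - 8))/(D + D) = (D - 13)/((2*D)) = (-13 + D)*(1/(2*D)) = (-13 + D)/(2*D))
sqrt(n(-10) + 407) = sqrt((1/2)*(-13 - 10)/(-10) + 407) = sqrt((1/2)*(-1/10)*(-23) + 407) = sqrt(23/20 + 407) = sqrt(8163/20) = 3*sqrt(4535)/10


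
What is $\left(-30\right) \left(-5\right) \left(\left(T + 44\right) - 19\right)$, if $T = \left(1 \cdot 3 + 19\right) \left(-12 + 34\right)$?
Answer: $76350$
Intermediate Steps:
$T = 484$ ($T = \left(3 + 19\right) 22 = 22 \cdot 22 = 484$)
$\left(-30\right) \left(-5\right) \left(\left(T + 44\right) - 19\right) = \left(-30\right) \left(-5\right) \left(\left(484 + 44\right) - 19\right) = 150 \left(528 - 19\right) = 150 \cdot 509 = 76350$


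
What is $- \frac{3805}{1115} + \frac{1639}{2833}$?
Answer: $- \frac{1790416}{631759} \approx -2.834$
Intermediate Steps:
$- \frac{3805}{1115} + \frac{1639}{2833} = \left(-3805\right) \frac{1}{1115} + 1639 \cdot \frac{1}{2833} = - \frac{761}{223} + \frac{1639}{2833} = - \frac{1790416}{631759}$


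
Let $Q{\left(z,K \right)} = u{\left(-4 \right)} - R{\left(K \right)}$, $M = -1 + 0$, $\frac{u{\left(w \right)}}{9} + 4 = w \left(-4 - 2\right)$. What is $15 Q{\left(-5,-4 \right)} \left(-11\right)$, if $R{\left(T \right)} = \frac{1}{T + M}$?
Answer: $-29733$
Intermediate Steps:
$u{\left(w \right)} = -36 - 54 w$ ($u{\left(w \right)} = -36 + 9 w \left(-4 - 2\right) = -36 + 9 w \left(-6\right) = -36 + 9 \left(- 6 w\right) = -36 - 54 w$)
$M = -1$
$R{\left(T \right)} = \frac{1}{-1 + T}$ ($R{\left(T \right)} = \frac{1}{T - 1} = \frac{1}{-1 + T}$)
$Q{\left(z,K \right)} = 180 - \frac{1}{-1 + K}$ ($Q{\left(z,K \right)} = \left(-36 - -216\right) - \frac{1}{-1 + K} = \left(-36 + 216\right) - \frac{1}{-1 + K} = 180 - \frac{1}{-1 + K}$)
$15 Q{\left(-5,-4 \right)} \left(-11\right) = 15 \frac{-181 + 180 \left(-4\right)}{-1 - 4} \left(-11\right) = 15 \frac{-181 - 720}{-5} \left(-11\right) = 15 \left(\left(- \frac{1}{5}\right) \left(-901\right)\right) \left(-11\right) = 15 \cdot \frac{901}{5} \left(-11\right) = 2703 \left(-11\right) = -29733$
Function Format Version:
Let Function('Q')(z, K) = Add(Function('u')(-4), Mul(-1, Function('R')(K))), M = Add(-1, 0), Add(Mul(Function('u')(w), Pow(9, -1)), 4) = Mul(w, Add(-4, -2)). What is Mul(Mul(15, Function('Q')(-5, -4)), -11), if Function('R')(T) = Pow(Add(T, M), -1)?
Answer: -29733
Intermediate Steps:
Function('u')(w) = Add(-36, Mul(-54, w)) (Function('u')(w) = Add(-36, Mul(9, Mul(w, Add(-4, -2)))) = Add(-36, Mul(9, Mul(w, -6))) = Add(-36, Mul(9, Mul(-6, w))) = Add(-36, Mul(-54, w)))
M = -1
Function('R')(T) = Pow(Add(-1, T), -1) (Function('R')(T) = Pow(Add(T, -1), -1) = Pow(Add(-1, T), -1))
Function('Q')(z, K) = Add(180, Mul(-1, Pow(Add(-1, K), -1))) (Function('Q')(z, K) = Add(Add(-36, Mul(-54, -4)), Mul(-1, Pow(Add(-1, K), -1))) = Add(Add(-36, 216), Mul(-1, Pow(Add(-1, K), -1))) = Add(180, Mul(-1, Pow(Add(-1, K), -1))))
Mul(Mul(15, Function('Q')(-5, -4)), -11) = Mul(Mul(15, Mul(Pow(Add(-1, -4), -1), Add(-181, Mul(180, -4)))), -11) = Mul(Mul(15, Mul(Pow(-5, -1), Add(-181, -720))), -11) = Mul(Mul(15, Mul(Rational(-1, 5), -901)), -11) = Mul(Mul(15, Rational(901, 5)), -11) = Mul(2703, -11) = -29733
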